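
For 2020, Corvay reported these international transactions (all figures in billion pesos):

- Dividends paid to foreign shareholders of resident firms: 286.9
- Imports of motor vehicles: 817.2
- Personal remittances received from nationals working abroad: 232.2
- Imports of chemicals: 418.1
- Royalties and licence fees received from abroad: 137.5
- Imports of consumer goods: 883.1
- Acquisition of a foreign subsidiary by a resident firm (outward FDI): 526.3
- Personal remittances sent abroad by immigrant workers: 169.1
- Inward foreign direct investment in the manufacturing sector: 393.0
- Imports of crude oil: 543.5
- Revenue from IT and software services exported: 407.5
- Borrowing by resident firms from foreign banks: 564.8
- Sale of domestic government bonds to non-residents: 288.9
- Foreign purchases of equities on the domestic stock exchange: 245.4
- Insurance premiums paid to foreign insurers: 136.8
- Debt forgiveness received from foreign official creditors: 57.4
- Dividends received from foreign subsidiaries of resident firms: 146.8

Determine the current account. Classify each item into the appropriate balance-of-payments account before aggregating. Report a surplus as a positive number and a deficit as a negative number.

-2330.7

Goods: -883.1 - 543.5 - 418.1 - 817.2 = -2661.9
Services: 137.5 + 407.5 - 136.8 = 408.2
Primary income: -286.9 + 146.8 = -140.1
Secondary income: 232.2 - 169.1 = 63.1
Current account = (-2661.9) + 408.2 + (-140.1) + 63.1 = -2330.7
(Excluded from the current account — financial account: acquisition of a foreign subsidiary by a resident firm (outward FDI) 526.3, inward foreign direct investment in the manufacturing sector 393.0, borrowing by resident firms from foreign banks 564.8, sale of domestic government bonds to non-residents 288.9, foreign purchases of equities on the domestic stock exchange 245.4; capital account: debt forgiveness received from foreign official creditors 57.4.)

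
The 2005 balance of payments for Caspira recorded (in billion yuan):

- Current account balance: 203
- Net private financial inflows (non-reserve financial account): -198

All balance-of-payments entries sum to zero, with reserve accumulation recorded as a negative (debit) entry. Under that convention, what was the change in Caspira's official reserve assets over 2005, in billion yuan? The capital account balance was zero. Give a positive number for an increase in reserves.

5

Official reserve transactions balance = -(203 + (-198)) = -5
An accumulation of reserves is recorded as a debit (negative entry), so the change in the stock of reserves is the negative of that balance.
Change in official reserves = -(-5) = 5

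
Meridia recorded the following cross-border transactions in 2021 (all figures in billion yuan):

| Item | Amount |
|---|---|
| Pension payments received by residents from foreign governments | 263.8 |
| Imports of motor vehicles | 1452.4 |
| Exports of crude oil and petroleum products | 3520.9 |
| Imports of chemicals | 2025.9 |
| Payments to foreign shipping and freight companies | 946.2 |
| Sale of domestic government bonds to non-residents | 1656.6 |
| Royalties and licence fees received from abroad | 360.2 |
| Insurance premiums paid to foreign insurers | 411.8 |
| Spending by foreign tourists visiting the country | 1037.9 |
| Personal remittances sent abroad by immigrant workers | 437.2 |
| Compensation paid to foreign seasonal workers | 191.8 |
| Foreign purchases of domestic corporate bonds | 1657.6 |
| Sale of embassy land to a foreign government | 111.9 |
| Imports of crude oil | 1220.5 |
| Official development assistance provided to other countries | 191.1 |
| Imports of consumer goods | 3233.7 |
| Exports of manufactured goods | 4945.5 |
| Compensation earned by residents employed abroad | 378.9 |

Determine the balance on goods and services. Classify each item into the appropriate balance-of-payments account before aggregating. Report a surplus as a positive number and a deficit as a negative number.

574.0

Goods: -1452.4 - 3233.7 - 1220.5 + 3520.9 + 4945.5 - 2025.9 = 533.9
Services: -411.8 + 360.2 + 1037.9 - 946.2 = 40.1
Trade balance = 533.9 + 40.1 = 574.0
(Excluded from the trade balance — secondary income: pension payments received by residents from foreign governments 263.8, personal remittances sent abroad by immigrant workers 437.2, official development assistance provided to other countries 191.1; financial account: sale of domestic government bonds to non-residents 1656.6, foreign purchases of domestic corporate bonds 1657.6; primary income: compensation paid to foreign seasonal workers 191.8, compensation earned by residents employed abroad 378.9; capital account: sale of embassy land to a foreign government 111.9.)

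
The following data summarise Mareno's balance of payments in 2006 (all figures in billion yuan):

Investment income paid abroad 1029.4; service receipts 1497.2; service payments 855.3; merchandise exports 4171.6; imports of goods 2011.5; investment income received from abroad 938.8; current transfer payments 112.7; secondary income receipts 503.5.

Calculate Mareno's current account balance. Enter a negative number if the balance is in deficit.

Goods balance = 4171.6 - 2011.5 = 2160.1
Services balance = 1497.2 - 855.3 = 641.9
Trade balance (goods + services) = 2160.1 + 641.9 = 2802.0
Net primary income = 938.8 - 1029.4 = -90.6
Net secondary income = 503.5 - 112.7 = 390.8
Current account = 2802.0 + (-90.6) + 390.8 = 3102.2

3102.2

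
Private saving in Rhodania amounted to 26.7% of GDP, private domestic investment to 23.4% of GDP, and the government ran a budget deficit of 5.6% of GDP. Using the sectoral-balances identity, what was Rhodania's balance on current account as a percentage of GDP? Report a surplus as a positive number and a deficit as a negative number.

-2.3

By the sectoral-balances identity, CA = (S_private - I) + (T - G).
Private balance = 26.7 - 23.4 = 3.3
Government balance (T - G) = -5.6
CA = 3.3 + (-5.6) = -2.3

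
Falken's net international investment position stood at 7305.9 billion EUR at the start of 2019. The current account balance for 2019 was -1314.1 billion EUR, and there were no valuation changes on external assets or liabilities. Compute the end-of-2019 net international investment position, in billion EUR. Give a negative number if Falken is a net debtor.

5991.8

With no valuation effects, change in NIIP = current account = -1314.1
End-of-year NIIP = 7305.9 + (-1314.1) = 5991.8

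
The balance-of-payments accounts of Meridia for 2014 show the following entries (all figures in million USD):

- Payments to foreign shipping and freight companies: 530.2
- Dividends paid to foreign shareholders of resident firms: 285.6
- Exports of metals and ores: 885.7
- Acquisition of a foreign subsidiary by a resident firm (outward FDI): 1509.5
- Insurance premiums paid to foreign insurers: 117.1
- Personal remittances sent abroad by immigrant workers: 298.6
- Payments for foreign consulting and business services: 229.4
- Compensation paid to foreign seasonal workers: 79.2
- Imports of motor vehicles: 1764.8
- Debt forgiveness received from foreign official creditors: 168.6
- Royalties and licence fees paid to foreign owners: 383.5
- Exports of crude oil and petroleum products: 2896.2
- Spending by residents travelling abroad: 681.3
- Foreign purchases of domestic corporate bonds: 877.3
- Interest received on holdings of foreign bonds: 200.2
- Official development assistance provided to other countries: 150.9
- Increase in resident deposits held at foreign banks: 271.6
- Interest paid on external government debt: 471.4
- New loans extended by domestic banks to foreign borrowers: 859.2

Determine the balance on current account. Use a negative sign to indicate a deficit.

-1009.9

Goods: 2896.2 - 1764.8 + 885.7 = 2017.1
Services: -117.1 - 229.4 - 383.5 - 681.3 - 530.2 = -1941.5
Primary income: 200.2 - 79.2 - 471.4 - 285.6 = -636.0
Secondary income: -150.9 - 298.6 = -449.5
Current account = 2017.1 + (-1941.5) + (-636.0) + (-449.5) = -1009.9
(Excluded from the current account — financial account: acquisition of a foreign subsidiary by a resident firm (outward FDI) 1509.5, foreign purchases of domestic corporate bonds 877.3, increase in resident deposits held at foreign banks 271.6, new loans extended by domestic banks to foreign borrowers 859.2; capital account: debt forgiveness received from foreign official creditors 168.6.)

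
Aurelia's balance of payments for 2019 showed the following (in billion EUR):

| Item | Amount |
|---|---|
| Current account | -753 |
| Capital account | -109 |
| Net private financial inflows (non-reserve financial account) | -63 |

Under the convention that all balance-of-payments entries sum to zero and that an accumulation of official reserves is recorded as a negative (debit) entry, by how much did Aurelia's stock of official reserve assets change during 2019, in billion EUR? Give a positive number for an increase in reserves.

Official reserve transactions balance = -((-753) + (-109) + (-63)) = 925
An accumulation of reserves is recorded as a debit (negative entry), so the change in the stock of reserves is the negative of that balance.
Change in official reserves = -(925) = -925

-925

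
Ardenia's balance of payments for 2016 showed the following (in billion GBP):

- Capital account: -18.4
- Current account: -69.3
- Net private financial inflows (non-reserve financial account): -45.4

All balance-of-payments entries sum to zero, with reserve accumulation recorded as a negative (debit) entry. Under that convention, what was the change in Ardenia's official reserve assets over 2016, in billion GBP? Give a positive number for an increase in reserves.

-133.1

Official reserve transactions balance = -((-69.3) + (-18.4) + (-45.4)) = 133.1
An accumulation of reserves is recorded as a debit (negative entry), so the change in the stock of reserves is the negative of that balance.
Change in official reserves = -(133.1) = -133.1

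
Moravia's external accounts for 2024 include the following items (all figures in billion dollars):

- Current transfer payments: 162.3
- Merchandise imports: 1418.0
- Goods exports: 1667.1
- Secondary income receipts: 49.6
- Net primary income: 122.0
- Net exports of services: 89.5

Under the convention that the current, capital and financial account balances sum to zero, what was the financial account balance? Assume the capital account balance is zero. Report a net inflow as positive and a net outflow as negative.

Goods balance = 1667.1 - 1418.0 = 249.1
Services balance = 89.5
Trade balance (goods + services) = 249.1 + 89.5 = 338.6
Net primary income = 122.0
Net secondary income = 49.6 - 162.3 = -112.7
Current account = 338.6 + 122.0 + (-112.7) = 347.9
Financial account = -(347.9) = -347.9

-347.9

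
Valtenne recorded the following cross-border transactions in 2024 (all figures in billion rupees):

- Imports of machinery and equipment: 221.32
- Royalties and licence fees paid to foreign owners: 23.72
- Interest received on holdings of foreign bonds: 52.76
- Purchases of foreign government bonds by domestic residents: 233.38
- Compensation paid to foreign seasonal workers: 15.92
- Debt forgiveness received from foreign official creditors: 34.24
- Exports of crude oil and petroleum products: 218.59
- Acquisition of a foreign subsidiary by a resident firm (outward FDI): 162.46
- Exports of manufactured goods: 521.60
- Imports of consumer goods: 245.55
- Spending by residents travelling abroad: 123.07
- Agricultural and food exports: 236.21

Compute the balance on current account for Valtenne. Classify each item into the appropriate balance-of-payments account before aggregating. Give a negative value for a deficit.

399.58

Goods: 218.59 + 521.60 + 236.21 - 245.55 - 221.32 = 509.53
Services: -23.72 - 123.07 = -146.79
Primary income: -15.92 + 52.76 = 36.84
Current account = 509.53 + (-146.79) + 36.84 = 399.58
(Excluded from the current account — financial account: purchases of foreign government bonds by domestic residents 233.38, acquisition of a foreign subsidiary by a resident firm (outward FDI) 162.46; capital account: debt forgiveness received from foreign official creditors 34.24.)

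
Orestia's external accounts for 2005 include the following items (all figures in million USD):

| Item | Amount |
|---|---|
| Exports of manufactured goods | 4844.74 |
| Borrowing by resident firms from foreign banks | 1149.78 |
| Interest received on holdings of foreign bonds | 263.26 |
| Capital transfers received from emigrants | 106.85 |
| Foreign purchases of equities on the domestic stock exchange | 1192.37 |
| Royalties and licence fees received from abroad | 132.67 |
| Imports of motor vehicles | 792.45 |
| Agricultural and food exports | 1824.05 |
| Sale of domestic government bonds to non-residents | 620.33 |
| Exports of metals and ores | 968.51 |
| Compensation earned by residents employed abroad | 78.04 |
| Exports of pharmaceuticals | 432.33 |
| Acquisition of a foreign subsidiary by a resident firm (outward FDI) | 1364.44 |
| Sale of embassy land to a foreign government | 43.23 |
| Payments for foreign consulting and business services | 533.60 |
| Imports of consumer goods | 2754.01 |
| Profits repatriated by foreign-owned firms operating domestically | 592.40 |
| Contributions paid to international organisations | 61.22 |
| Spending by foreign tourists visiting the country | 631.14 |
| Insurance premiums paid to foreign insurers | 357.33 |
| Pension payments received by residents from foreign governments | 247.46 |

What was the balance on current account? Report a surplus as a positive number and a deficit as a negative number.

4331.19

Goods: 4844.74 + 1824.05 - 2754.01 + 432.33 - 792.45 + 968.51 = 4523.17
Services: -533.60 - 357.33 + 132.67 + 631.14 = -127.12
Primary income: 78.04 + 263.26 - 592.40 = -251.10
Secondary income: -61.22 + 247.46 = 186.24
Current account = 4523.17 + (-127.12) + (-251.10) + 186.24 = 4331.19
(Excluded from the current account — financial account: borrowing by resident firms from foreign banks 1149.78, foreign purchases of equities on the domestic stock exchange 1192.37, sale of domestic government bonds to non-residents 620.33, acquisition of a foreign subsidiary by a resident firm (outward FDI) 1364.44; capital account: capital transfers received from emigrants 106.85, sale of embassy land to a foreign government 43.23.)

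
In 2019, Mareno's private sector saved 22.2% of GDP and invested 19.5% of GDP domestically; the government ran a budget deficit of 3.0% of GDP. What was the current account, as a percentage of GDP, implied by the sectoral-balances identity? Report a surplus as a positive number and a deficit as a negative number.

-0.3

By the sectoral-balances identity, CA = (S_private - I) + (T - G).
Private balance = 22.2 - 19.5 = 2.7
Government balance (T - G) = -3.0
CA = 2.7 + (-3.0) = -0.3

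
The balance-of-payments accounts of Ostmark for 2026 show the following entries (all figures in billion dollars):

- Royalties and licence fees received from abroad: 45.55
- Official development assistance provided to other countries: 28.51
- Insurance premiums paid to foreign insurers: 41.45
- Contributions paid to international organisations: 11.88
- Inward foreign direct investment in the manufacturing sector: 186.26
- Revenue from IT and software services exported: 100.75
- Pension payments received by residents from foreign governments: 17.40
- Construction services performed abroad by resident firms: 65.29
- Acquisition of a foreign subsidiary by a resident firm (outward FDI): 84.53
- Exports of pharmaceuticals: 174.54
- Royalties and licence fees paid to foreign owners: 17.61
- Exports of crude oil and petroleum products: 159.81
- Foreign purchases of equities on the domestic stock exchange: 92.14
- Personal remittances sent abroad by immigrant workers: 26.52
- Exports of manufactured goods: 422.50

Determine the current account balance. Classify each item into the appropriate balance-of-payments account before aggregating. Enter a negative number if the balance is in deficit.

859.87

Goods: 422.50 + 174.54 + 159.81 = 756.85
Services: 65.29 - 41.45 - 17.61 + 100.75 + 45.55 = 152.53
Secondary income: 17.40 - 28.51 - 26.52 - 11.88 = -49.51
Current account = 756.85 + 152.53 + (-49.51) = 859.87
(Excluded from the current account — financial account: inward foreign direct investment in the manufacturing sector 186.26, acquisition of a foreign subsidiary by a resident firm (outward FDI) 84.53, foreign purchases of equities on the domestic stock exchange 92.14.)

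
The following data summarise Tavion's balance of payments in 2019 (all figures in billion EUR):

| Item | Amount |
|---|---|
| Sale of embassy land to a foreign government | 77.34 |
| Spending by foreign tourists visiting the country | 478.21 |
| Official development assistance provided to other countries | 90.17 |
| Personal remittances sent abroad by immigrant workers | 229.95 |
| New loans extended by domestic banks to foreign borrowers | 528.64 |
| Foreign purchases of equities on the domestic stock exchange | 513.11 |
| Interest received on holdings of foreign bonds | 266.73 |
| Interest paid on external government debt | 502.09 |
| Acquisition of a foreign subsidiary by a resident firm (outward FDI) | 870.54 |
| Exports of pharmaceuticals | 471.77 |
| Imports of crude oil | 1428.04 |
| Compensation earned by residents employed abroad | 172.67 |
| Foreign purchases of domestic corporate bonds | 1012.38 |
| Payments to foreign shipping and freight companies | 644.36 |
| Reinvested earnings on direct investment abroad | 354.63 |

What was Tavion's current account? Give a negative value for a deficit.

-1150.60

Goods: 471.77 - 1428.04 = -956.27
Services: -644.36 + 478.21 = -166.15
Primary income: 266.73 + 172.67 + 354.63 - 502.09 = 291.94
Secondary income: -90.17 - 229.95 = -320.12
Current account = (-956.27) + (-166.15) + 291.94 + (-320.12) = -1150.60
(Excluded from the current account — capital account: sale of embassy land to a foreign government 77.34; financial account: new loans extended by domestic banks to foreign borrowers 528.64, foreign purchases of equities on the domestic stock exchange 513.11, acquisition of a foreign subsidiary by a resident firm (outward FDI) 870.54, foreign purchases of domestic corporate bonds 1012.38.)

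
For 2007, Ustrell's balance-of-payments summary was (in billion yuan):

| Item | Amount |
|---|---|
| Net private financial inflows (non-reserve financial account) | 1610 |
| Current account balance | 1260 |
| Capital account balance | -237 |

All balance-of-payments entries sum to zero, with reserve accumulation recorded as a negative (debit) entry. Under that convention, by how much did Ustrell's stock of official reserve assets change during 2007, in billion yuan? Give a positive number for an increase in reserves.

2633

Official reserve transactions balance = -(1260 + (-237) + 1610) = -2633
An accumulation of reserves is recorded as a debit (negative entry), so the change in the stock of reserves is the negative of that balance.
Change in official reserves = -(-2633) = 2633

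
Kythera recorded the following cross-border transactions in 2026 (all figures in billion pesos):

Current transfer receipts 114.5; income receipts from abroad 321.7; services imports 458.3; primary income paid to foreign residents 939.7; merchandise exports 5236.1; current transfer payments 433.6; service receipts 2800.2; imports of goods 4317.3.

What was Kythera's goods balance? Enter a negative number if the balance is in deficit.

Goods balance = 5236.1 - 4317.3 = 918.8

918.8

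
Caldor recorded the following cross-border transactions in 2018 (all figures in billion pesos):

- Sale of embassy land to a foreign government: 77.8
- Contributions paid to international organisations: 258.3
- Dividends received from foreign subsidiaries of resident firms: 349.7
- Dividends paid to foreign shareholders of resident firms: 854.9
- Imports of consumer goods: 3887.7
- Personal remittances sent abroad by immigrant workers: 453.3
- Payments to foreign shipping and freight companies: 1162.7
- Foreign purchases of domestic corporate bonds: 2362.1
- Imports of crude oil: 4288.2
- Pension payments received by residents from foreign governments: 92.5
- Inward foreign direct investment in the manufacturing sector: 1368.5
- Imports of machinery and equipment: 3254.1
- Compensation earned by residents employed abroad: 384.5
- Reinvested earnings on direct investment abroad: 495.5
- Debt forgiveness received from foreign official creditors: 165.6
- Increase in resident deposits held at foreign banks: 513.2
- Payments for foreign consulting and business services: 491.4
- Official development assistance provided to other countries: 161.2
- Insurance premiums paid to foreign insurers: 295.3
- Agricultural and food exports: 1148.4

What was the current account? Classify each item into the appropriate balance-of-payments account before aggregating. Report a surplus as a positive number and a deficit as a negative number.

-12636.5

Goods: -3254.1 + 1148.4 - 3887.7 - 4288.2 = -10281.6
Services: -491.4 - 1162.7 - 295.3 = -1949.4
Primary income: -854.9 + 349.7 + 384.5 + 495.5 = 374.8
Secondary income: -161.2 - 258.3 + 92.5 - 453.3 = -780.3
Current account = (-10281.6) + (-1949.4) + 374.8 + (-780.3) = -12636.5
(Excluded from the current account — capital account: sale of embassy land to a foreign government 77.8, debt forgiveness received from foreign official creditors 165.6; financial account: foreign purchases of domestic corporate bonds 2362.1, inward foreign direct investment in the manufacturing sector 1368.5, increase in resident deposits held at foreign banks 513.2.)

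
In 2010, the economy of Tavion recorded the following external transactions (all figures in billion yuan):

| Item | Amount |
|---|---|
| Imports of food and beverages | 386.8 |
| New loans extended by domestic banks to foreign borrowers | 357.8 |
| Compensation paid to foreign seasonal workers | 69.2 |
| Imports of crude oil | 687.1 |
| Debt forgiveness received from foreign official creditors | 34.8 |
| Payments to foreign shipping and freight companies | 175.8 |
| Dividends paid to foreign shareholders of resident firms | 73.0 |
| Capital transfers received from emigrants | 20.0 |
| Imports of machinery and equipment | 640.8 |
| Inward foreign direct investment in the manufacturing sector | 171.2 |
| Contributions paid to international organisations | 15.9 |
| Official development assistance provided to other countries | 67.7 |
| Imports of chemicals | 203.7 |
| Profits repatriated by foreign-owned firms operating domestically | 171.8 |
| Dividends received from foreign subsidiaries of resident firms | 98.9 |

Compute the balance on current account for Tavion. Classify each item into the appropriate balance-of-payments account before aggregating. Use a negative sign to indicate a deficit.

-2392.9

Goods: -386.8 - 640.8 - 687.1 - 203.7 = -1918.4
Services: -175.8
Primary income: -69.2 + 98.9 - 171.8 - 73.0 = -215.1
Secondary income: -67.7 - 15.9 = -83.6
Current account = (-1918.4) + (-175.8) + (-215.1) + (-83.6) = -2392.9
(Excluded from the current account — financial account: new loans extended by domestic banks to foreign borrowers 357.8, inward foreign direct investment in the manufacturing sector 171.2; capital account: debt forgiveness received from foreign official creditors 34.8, capital transfers received from emigrants 20.0.)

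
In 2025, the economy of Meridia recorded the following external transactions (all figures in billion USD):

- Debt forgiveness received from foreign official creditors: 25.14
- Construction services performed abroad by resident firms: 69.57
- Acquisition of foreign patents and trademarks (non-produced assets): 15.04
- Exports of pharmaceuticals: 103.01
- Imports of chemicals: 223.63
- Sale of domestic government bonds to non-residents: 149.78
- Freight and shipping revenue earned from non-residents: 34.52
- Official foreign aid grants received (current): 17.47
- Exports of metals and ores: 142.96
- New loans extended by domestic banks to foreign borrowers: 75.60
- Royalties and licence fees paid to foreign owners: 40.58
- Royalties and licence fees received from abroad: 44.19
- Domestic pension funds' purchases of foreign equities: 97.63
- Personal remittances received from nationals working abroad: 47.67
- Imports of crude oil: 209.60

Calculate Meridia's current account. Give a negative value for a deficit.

-14.42

Goods: 103.01 - 209.60 - 223.63 + 142.96 = -187.26
Services: 34.52 + 69.57 + 44.19 - 40.58 = 107.70
Secondary income: 17.47 + 47.67 = 65.14
Current account = (-187.26) + 107.70 + 65.14 = -14.42
(Excluded from the current account — capital account: debt forgiveness received from foreign official creditors 25.14, acquisition of foreign patents and trademarks (non-produced assets) 15.04; financial account: sale of domestic government bonds to non-residents 149.78, new loans extended by domestic banks to foreign borrowers 75.60, domestic pension funds' purchases of foreign equities 97.63.)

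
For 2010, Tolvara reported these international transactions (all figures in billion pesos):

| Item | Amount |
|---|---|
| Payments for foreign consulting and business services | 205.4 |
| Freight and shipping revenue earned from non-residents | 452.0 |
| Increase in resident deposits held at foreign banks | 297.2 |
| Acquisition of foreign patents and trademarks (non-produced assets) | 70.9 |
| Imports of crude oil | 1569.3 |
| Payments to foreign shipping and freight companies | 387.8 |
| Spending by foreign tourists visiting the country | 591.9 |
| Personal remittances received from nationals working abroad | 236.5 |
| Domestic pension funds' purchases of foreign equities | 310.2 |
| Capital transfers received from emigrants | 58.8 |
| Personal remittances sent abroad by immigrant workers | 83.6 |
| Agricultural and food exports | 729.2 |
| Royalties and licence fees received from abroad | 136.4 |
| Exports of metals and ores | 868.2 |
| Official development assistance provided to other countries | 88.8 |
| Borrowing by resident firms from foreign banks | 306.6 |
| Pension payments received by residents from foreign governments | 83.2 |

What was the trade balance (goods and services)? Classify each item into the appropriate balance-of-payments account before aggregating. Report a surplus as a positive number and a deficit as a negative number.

615.2

Goods: 729.2 + 868.2 - 1569.3 = 28.1
Services: -387.8 - 205.4 + 136.4 + 452.0 + 591.9 = 587.1
Trade balance = 28.1 + 587.1 = 615.2
(Excluded from the trade balance — financial account: increase in resident deposits held at foreign banks 297.2, domestic pension funds' purchases of foreign equities 310.2, borrowing by resident firms from foreign banks 306.6; capital account: acquisition of foreign patents and trademarks (non-produced assets) 70.9, capital transfers received from emigrants 58.8; secondary income: personal remittances received from nationals working abroad 236.5, personal remittances sent abroad by immigrant workers 83.6, official development assistance provided to other countries 88.8, pension payments received by residents from foreign governments 83.2.)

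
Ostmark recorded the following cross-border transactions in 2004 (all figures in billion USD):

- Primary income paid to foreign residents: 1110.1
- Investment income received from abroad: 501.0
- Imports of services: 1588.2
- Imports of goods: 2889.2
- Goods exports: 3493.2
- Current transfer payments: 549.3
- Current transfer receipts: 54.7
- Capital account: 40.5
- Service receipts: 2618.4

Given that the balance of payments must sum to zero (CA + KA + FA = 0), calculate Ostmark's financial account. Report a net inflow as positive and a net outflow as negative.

Goods balance = 3493.2 - 2889.2 = 604.0
Services balance = 2618.4 - 1588.2 = 1030.2
Trade balance (goods + services) = 604.0 + 1030.2 = 1634.2
Net primary income = 501.0 - 1110.1 = -609.1
Net secondary income = 54.7 - 549.3 = -494.6
Current account = 1634.2 + (-609.1) + (-494.6) = 530.5
Financial account = -(530.5 + 40.5) = -571.0

-571.0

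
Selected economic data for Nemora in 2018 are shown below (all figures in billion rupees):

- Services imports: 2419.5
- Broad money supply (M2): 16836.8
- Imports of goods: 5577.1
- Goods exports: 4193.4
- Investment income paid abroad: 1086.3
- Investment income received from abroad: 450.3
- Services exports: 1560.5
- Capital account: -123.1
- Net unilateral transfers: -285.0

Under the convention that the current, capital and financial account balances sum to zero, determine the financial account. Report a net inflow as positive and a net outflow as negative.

Goods balance = 4193.4 - 5577.1 = -1383.7
Services balance = 1560.5 - 2419.5 = -859.0
Trade balance (goods + services) = -1383.7 + (-859.0) = -2242.7
Net primary income = 450.3 - 1086.3 = -636.0
Net secondary income = -285.0
Current account = -2242.7 + (-636.0) + (-285.0) = -3163.7
Financial account = -(-3163.7 + (-123.1)) = 3286.8

3286.8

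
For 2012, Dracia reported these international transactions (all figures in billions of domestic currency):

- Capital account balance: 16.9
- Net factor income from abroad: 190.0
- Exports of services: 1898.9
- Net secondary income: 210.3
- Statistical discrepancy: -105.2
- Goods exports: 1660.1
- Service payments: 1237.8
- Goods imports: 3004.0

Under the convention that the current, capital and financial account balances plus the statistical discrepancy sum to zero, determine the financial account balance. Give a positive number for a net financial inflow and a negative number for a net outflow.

370.8

Goods balance = 1660.1 - 3004.0 = -1343.9
Services balance = 1898.9 - 1237.8 = 661.1
Trade balance (goods + services) = -1343.9 + 661.1 = -682.8
Net primary income = 190.0
Net secondary income = 210.3
Current account = -682.8 + 190.0 + 210.3 = -282.5
Financial account = -(-282.5 + 16.9 + (-105.2)) = 370.8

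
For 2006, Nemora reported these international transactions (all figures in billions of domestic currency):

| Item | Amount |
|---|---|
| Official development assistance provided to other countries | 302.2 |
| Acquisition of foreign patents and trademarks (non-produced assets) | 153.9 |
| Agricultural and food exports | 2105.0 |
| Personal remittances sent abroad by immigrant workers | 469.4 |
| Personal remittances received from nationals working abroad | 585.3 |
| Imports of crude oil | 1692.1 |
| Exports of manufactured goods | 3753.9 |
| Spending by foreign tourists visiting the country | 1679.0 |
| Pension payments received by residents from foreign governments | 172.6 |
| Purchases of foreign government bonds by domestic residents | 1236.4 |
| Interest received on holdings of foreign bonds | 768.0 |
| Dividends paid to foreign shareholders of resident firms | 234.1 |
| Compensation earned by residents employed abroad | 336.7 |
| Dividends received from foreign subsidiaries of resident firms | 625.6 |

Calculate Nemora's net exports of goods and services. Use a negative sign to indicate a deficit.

Goods: -1692.1 + 2105.0 + 3753.9 = 4166.8
Services: 1679.0
Trade balance = 4166.8 + 1679.0 = 5845.8
(Excluded from the trade balance — secondary income: official development assistance provided to other countries 302.2, personal remittances sent abroad by immigrant workers 469.4, personal remittances received from nationals working abroad 585.3, pension payments received by residents from foreign governments 172.6; capital account: acquisition of foreign patents and trademarks (non-produced assets) 153.9; financial account: purchases of foreign government bonds by domestic residents 1236.4; primary income: interest received on holdings of foreign bonds 768.0, dividends paid to foreign shareholders of resident firms 234.1, compensation earned by residents employed abroad 336.7, dividends received from foreign subsidiaries of resident firms 625.6.)

5845.8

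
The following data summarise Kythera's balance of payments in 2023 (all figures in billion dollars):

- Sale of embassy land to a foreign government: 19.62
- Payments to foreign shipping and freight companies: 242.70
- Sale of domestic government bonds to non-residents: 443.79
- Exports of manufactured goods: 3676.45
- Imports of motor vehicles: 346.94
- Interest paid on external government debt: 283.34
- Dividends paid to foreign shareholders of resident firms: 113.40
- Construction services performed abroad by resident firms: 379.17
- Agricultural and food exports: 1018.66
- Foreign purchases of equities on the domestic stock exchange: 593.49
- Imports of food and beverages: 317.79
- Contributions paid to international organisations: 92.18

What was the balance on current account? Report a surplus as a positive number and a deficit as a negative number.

Goods: -346.94 + 1018.66 - 317.79 + 3676.45 = 4030.38
Services: 379.17 - 242.70 = 136.47
Primary income: -283.34 - 113.40 = -396.74
Secondary income: -92.18
Current account = 4030.38 + 136.47 + (-396.74) + (-92.18) = 3677.93
(Excluded from the current account — capital account: sale of embassy land to a foreign government 19.62; financial account: sale of domestic government bonds to non-residents 443.79, foreign purchases of equities on the domestic stock exchange 593.49.)

3677.93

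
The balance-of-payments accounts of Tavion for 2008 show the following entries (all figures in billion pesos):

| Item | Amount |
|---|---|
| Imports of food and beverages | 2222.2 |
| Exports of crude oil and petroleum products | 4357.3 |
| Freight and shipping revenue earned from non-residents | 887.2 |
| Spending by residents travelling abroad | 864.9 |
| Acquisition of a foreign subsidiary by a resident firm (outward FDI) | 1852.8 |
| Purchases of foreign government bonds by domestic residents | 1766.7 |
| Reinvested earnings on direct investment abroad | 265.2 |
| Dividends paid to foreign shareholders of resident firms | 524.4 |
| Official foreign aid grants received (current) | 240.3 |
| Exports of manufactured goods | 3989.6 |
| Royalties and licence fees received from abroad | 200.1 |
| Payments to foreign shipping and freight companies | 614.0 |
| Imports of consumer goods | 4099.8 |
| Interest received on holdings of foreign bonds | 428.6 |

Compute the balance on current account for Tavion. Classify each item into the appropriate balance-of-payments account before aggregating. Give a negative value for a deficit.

Goods: 4357.3 + 3989.6 - 2222.2 - 4099.8 = 2024.9
Services: 887.2 - 864.9 + 200.1 - 614.0 = -391.6
Primary income: 265.2 + 428.6 - 524.4 = 169.4
Secondary income: 240.3
Current account = 2024.9 + (-391.6) + 169.4 + 240.3 = 2043.0
(Excluded from the current account — financial account: acquisition of a foreign subsidiary by a resident firm (outward FDI) 1852.8, purchases of foreign government bonds by domestic residents 1766.7.)

2043.0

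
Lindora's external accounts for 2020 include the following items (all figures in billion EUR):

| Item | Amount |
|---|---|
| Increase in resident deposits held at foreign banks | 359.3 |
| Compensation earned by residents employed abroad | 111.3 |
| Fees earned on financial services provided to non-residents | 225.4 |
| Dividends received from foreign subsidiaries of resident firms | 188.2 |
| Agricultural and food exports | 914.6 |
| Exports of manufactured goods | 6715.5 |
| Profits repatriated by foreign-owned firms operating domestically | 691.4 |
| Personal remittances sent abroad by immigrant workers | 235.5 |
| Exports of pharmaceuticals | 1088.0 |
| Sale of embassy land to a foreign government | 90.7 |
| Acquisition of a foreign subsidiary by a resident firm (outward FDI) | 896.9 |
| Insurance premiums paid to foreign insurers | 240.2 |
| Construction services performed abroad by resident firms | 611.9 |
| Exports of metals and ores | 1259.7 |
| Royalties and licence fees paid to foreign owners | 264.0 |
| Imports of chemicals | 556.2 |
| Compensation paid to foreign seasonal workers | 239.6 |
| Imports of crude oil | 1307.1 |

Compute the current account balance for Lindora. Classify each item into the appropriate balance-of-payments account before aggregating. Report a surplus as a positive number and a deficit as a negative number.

Goods: 1088.0 + 1259.7 + 914.6 + 6715.5 - 556.2 - 1307.1 = 8114.5
Services: 611.9 - 264.0 + 225.4 - 240.2 = 333.1
Primary income: -691.4 - 239.6 + 111.3 + 188.2 = -631.5
Secondary income: -235.5
Current account = 8114.5 + 333.1 + (-631.5) + (-235.5) = 7580.6
(Excluded from the current account — financial account: increase in resident deposits held at foreign banks 359.3, acquisition of a foreign subsidiary by a resident firm (outward FDI) 896.9; capital account: sale of embassy land to a foreign government 90.7.)

7580.6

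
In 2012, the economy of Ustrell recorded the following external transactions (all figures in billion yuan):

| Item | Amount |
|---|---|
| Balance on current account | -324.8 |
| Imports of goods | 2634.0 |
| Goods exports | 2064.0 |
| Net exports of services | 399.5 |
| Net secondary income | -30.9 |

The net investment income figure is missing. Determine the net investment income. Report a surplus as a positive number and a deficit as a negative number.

Current account = goods balance + services balance + net primary income + net secondary income
Sum of the known components = -201.4
Net investment income = CA - (known components) = -324.8 - (-201.4) = -123.4

-123.4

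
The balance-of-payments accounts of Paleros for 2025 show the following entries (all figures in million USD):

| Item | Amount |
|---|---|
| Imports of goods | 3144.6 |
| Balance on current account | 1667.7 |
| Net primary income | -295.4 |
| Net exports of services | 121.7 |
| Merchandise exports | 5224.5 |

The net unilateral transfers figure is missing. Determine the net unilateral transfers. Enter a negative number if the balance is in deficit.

-238.5

Current account = goods balance + services balance + net primary income + net secondary income
Sum of the known components = 1906.2
Net unilateral transfers = CA - (known components) = 1667.7 - 1906.2 = -238.5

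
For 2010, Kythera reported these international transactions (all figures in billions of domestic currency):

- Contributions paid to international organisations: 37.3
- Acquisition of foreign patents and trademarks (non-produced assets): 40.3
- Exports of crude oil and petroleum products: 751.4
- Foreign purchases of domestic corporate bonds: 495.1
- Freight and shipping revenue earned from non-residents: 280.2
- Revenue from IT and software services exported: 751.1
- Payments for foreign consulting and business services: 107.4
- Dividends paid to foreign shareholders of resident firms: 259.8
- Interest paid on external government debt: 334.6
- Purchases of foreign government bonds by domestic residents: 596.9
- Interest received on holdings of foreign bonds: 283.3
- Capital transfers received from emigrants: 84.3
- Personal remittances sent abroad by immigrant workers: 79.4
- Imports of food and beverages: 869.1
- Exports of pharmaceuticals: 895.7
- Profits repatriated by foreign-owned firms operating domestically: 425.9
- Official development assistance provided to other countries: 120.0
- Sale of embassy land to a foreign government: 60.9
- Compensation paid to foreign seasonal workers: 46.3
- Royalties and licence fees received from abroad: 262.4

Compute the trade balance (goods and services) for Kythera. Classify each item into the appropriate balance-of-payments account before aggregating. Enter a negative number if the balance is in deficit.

Goods: 895.7 - 869.1 + 751.4 = 778.0
Services: -107.4 + 280.2 + 262.4 + 751.1 = 1186.3
Trade balance = 778.0 + 1186.3 = 1964.3
(Excluded from the trade balance — secondary income: contributions paid to international organisations 37.3, personal remittances sent abroad by immigrant workers 79.4, official development assistance provided to other countries 120.0; capital account: acquisition of foreign patents and trademarks (non-produced assets) 40.3, capital transfers received from emigrants 84.3, sale of embassy land to a foreign government 60.9; financial account: foreign purchases of domestic corporate bonds 495.1, purchases of foreign government bonds by domestic residents 596.9; primary income: dividends paid to foreign shareholders of resident firms 259.8, interest paid on external government debt 334.6, interest received on holdings of foreign bonds 283.3, profits repatriated by foreign-owned firms operating domestically 425.9, compensation paid to foreign seasonal workers 46.3.)

1964.3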